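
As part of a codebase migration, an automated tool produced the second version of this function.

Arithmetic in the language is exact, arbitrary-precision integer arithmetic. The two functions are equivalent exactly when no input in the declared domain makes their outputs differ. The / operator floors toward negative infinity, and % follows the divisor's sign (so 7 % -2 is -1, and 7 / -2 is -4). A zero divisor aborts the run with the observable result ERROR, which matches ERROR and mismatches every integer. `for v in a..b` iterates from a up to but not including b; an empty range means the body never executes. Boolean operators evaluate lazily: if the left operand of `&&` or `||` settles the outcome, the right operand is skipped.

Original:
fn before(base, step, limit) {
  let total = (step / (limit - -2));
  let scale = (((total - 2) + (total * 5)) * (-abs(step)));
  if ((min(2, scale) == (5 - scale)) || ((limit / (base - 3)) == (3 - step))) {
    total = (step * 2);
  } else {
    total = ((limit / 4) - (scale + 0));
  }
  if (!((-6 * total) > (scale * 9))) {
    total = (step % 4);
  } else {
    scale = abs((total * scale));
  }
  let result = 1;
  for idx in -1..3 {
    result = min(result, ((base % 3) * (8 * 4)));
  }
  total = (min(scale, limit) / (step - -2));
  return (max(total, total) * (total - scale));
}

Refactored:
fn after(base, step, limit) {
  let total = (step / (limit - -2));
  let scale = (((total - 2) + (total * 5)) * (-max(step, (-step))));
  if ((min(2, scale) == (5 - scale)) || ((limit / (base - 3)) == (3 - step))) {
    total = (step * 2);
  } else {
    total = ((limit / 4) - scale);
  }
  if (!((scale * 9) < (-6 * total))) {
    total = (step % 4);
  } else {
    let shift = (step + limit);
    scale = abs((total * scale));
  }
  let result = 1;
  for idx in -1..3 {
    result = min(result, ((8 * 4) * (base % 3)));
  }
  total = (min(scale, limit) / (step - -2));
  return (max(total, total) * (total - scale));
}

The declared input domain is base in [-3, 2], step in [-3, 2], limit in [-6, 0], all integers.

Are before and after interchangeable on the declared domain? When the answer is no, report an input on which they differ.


Although comparison usage differs, plus min/max/abs usage differs, plus local variable names differ, plus statement counts differ, plus constant usage differs, 252/252 inputs agree.
verdict: equivalent


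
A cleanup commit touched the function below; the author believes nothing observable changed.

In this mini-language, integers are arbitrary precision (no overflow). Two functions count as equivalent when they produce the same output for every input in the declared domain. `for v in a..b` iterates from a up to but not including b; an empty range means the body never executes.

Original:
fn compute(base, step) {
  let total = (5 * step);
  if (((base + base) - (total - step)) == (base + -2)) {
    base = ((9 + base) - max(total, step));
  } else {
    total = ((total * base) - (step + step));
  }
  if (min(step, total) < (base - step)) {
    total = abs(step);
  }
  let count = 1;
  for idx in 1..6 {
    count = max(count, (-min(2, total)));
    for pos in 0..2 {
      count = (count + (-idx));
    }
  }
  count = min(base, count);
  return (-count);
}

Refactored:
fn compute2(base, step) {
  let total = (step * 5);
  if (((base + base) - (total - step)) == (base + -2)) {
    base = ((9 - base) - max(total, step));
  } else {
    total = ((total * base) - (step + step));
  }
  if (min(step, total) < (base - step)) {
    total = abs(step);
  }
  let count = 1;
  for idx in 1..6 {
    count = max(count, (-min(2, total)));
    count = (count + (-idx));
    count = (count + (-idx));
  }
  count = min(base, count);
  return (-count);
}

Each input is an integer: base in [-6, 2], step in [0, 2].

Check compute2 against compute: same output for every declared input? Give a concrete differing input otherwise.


Try base=2, step=1.
compute: total becomes 5; next (((base + base) - (total - step)) == (base + -2)) evaluates to true; next base becomes 6; next (min(step, total) < (base - step)) evaluates to true; next total becomes 1; next count becomes 1; next at idx=1:; next count becomes 1; next at pos=0:; next count becomes 0; next at pos=1:; next count becomes -1; next at idx=2:; next count becomes -1; next at pos=0:; next count becomes -3; next at pos=1:; next count becomes -5; next at idx=3:; next count becomes -1; next at pos=0:; next count becomes -4; next at pos=1:; next count becomes -7; next at idx=4:; next count becomes -1; next at pos=0:; next count becomes -5; next at pos=1:; next count becomes -9; next at idx=5:; next count becomes -1; next at pos=0:; next count becomes -6; next at pos=1:; next count becomes -11; next count becomes -11; next final value 11
compute2: total becomes 5; next (((base + base) - (total - step)) == (base + -2)) evaluates to true; next base becomes 2; next (min(step, total) < (base - step)) evaluates to false; next count becomes 1; next at idx=1:; next count becomes 1; next count becomes 0; next count becomes -1; next at idx=2:; next count becomes -1; next count becomes -3; next count becomes -5; next at idx=3:; next count becomes -2; next count becomes -5; next count becomes -8; next at idx=4:; next count becomes -2; next count becomes -6; next count becomes -10; next at idx=5:; next count becomes -2; next count becomes -7; next count becomes -12; next count becomes -12; next final value 12
11 and 12 differ, so these are not the same function on this domain.
verdict: not equivalent; witness: base=2, step=1


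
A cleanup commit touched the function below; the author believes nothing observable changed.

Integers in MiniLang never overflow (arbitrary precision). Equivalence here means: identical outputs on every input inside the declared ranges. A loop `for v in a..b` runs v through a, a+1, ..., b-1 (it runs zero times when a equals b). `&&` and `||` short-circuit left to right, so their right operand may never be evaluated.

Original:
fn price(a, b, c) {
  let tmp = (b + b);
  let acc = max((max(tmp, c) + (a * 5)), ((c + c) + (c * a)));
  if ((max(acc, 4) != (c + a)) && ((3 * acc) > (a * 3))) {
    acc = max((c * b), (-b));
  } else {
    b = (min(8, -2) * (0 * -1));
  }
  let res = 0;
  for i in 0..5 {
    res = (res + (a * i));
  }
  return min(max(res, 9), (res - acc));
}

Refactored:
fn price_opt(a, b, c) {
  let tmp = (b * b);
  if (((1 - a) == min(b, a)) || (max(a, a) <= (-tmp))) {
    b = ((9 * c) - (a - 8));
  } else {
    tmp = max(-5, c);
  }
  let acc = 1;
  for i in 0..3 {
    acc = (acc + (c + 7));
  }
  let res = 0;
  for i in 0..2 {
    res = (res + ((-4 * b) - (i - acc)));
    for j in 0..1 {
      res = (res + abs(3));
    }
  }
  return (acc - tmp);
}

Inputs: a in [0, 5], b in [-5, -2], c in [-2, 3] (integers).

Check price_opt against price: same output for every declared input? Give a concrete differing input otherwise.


On input a=0, b=-5, c=-2, price returns 2 while price_opt returns 18.
verdict: not equivalent; witness: a=0, b=-5, c=-2


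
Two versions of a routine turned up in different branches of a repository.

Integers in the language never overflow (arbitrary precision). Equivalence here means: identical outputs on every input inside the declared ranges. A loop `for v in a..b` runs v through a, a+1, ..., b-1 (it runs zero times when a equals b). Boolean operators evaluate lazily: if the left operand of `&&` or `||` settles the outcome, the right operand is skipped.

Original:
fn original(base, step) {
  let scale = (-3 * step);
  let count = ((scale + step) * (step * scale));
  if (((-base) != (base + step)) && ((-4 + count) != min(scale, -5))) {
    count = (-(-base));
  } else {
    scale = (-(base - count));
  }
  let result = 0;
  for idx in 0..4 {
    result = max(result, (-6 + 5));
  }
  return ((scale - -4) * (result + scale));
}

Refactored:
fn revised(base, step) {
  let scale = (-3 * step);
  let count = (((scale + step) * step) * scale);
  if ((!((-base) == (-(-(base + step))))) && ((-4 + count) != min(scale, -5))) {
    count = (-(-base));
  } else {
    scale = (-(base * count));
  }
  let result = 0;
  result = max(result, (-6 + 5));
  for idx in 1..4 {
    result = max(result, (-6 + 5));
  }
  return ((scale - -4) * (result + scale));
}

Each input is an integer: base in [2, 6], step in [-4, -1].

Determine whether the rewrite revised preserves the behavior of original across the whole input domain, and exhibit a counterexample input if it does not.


The rewrite breaks on base=2, step=-4, where the results are 147452 and 592896.
original: scale=12, then count=-384, then (((-base) != (base + step)) && ((-4 + count) != min(scale, -5))) is false, then scale=-386, then result=0, then (idx=0), then result=0, then (idx=1), then result=0, then (idx=2), then result=0, then (idx=3), then result=0, then returns 147452
revised: scale=12, then count=-384, then ((!((-base) == (-(-(base + step))))) && ((-4 + count) != min(scale, -5))) is false, then scale=768, then result=0, then result=0, then (idx=1), then result=0, then (idx=2), then result=0, then (idx=3), then result=0, then returns 592896
verdict: not equivalent; witness: base=2, step=-4


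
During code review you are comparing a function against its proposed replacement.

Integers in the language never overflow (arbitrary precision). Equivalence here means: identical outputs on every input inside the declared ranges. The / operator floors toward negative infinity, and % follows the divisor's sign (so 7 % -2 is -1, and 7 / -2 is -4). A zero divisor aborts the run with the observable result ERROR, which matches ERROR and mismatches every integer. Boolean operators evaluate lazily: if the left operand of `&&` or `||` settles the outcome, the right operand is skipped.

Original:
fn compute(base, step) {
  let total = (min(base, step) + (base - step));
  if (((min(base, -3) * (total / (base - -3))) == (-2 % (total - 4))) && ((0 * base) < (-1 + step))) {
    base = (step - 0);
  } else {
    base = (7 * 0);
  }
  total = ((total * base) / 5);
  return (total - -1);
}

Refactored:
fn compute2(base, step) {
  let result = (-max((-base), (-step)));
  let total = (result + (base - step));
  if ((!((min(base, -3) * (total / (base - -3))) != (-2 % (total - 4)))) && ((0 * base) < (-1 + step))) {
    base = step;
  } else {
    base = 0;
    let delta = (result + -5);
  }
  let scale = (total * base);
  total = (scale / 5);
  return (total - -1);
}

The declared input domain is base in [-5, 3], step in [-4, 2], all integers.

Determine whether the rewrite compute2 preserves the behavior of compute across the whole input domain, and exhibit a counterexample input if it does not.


The two are interchangeable: statement counts differ, constant usage differs, local variable names differ, min/max/abs usage differs, comparison usage differs, arithmetic usage differs, boolean connective usage differs, and every declared input agrees.
Tracing base=-3, step=-2: compute: total = -4; division by zero -> ERROR | compute2: result = -3; total = -4; division by zero -> ERROR — matching result ERROR.
Sweeping the whole domain (63 inputs) finds no disagreement.
verdict: equivalent


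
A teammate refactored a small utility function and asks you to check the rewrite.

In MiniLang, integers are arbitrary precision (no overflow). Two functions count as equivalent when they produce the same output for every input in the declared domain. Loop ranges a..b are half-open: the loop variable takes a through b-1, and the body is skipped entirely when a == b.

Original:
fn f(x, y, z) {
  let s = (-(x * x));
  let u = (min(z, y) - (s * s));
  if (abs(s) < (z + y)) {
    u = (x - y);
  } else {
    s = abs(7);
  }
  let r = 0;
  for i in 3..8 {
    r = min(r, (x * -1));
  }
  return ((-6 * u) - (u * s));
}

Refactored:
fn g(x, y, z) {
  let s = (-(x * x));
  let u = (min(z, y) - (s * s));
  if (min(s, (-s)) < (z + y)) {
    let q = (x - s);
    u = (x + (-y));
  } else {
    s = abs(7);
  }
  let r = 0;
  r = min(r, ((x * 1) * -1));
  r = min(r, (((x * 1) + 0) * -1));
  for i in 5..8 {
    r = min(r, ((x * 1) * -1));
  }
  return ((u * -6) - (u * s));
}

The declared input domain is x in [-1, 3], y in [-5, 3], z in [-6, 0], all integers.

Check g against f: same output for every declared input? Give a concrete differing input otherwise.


Run the pair on x=-1, y=0, z=0.
f: s = -1; u = -1; (abs(s) < (z + y)) -> false; s = 7; r = 0; [i=3]; r = 0; [i=4]; r = 0; [i=5]; r = 0; [i=6]; r = 0; [i=7]; r = 0; return 13
g: s = -1; u = -1; (min(s, (-s)) < (z + y)) -> true; q = 0; u = -1; r = 0; r = 0; r = 0; [i=5]; r = 0; [i=6]; r = 0; [i=7]; r = 0; return 5
13 != 5, so the rewrite changes behavior.
verdict: not equivalent; witness: x=-1, y=0, z=0


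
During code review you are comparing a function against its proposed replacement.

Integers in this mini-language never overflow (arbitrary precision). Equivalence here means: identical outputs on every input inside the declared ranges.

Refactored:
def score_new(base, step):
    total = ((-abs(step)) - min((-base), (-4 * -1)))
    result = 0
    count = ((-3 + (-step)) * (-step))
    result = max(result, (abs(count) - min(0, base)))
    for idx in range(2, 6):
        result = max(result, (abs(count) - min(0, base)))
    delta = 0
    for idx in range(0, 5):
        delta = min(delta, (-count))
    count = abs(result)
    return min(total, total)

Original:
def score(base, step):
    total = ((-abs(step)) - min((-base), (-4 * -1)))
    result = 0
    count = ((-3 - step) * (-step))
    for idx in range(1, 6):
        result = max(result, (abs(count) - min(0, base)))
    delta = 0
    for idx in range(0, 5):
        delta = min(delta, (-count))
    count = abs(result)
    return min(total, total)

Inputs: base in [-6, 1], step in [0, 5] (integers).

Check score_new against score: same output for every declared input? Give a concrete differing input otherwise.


The two are interchangeable: statement counts differ; loop structure differs; constant usage differs; min/max/abs usage differs; arithmetic usage differs, and every declared input agrees.
One worked example (base=-2, step=5) — score: total = -7; result = 0; count = 40; [idx=1]; result = 42; [idx=2]; result = 42; [idx=3]; result = 42; [idx=4]; result = 42; [idx=5]; result = 42; delta = 0; [idx=0]; delta = -40; [idx=1]; delta = -40; [idx=2]; delta = -40; [idx=3]; delta = -40; [idx=4]; delta = -40; count = 42; return -7; score_new: total = -7; result = 0; count = 40; result = 42; [idx=2]; result = 42; [idx=3]; result = 42; [idx=4]; result = 42; [idx=5]; result = 42; delta = 0; [idx=0]; delta = -40; [idx=1]; delta = -40; [idx=2]; delta = -40; [idx=3]; delta = -40; [idx=4]; delta = -40; count = 42; return -7; agreement on -7.
Checked all 48 inputs in the declared domain: the outputs agree on every one.
verdict: equivalent


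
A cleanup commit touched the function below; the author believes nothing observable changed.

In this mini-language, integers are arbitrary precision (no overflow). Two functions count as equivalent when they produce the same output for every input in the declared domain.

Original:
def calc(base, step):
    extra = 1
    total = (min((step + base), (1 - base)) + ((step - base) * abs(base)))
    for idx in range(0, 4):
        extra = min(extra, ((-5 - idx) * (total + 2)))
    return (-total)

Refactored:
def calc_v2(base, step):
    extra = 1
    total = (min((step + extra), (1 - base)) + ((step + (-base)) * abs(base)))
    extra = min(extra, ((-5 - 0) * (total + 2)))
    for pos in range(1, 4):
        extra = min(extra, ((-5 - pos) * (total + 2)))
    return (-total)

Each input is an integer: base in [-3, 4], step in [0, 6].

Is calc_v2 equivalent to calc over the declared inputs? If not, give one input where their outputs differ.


Not equivalent: base=-3, step=0 separates them (-6 vs -10).
calc: extra becomes 1; next total becomes 6; next at idx=0:; next extra becomes -40; next at idx=1:; next extra becomes -48; next at idx=2:; next extra becomes -56; next at idx=3:; next extra becomes -64; next final value -6
calc_v2: extra becomes 1; next total becomes 10; next extra becomes -60; next at pos=1:; next extra becomes -72; next at pos=2:; next extra becomes -84; next at pos=3:; next extra becomes -96; next final value -10
verdict: not equivalent; witness: base=-3, step=0


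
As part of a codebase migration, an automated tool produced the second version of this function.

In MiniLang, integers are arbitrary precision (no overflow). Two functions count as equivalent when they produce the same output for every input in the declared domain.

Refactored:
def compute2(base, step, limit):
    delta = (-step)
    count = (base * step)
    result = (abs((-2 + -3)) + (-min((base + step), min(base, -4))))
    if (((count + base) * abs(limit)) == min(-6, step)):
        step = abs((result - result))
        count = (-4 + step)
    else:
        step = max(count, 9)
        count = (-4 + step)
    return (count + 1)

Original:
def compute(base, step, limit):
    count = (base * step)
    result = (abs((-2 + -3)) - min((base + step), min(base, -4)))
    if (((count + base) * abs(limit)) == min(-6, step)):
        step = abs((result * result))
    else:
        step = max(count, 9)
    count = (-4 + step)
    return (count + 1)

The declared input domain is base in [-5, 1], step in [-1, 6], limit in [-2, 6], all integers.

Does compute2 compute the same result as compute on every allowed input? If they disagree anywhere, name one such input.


Take base=-3, step=0, limit=-2.
compute: count := 0 | result := 9 | (((count + base) * abs(limit)) == min(-6, step)): true | step := 81 | count := 77 | result 78
compute2: delta := 0 | count := 0 | result := 9 | (((count + base) * abs(limit)) == min(-6, step)): true | step := 0 | count := -4 | result -3
78 vs -3 — the two versions disagree here.
verdict: not equivalent; witness: base=-3, step=0, limit=-2


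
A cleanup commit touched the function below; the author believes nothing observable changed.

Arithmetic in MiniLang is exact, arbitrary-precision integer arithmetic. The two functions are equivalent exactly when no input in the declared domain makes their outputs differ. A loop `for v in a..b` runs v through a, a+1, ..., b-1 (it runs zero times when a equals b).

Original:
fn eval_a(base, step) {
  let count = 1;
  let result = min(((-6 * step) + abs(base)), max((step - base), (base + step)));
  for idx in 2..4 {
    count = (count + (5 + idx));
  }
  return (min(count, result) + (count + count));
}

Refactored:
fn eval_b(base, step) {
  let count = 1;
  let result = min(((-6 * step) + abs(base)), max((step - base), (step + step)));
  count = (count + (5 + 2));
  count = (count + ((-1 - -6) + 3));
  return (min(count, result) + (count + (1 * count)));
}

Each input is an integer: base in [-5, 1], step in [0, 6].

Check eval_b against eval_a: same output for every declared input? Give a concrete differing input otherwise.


These are not equivalent — on base=1, step=0 the outputs split (33 vs 32).
eval_a: count = 1; result = 1; [idx=2]; count = 8; [idx=3]; count = 16; return 33
eval_b: count = 1; result = 0; count = 8; count = 16; return 32
verdict: not equivalent; witness: base=1, step=0


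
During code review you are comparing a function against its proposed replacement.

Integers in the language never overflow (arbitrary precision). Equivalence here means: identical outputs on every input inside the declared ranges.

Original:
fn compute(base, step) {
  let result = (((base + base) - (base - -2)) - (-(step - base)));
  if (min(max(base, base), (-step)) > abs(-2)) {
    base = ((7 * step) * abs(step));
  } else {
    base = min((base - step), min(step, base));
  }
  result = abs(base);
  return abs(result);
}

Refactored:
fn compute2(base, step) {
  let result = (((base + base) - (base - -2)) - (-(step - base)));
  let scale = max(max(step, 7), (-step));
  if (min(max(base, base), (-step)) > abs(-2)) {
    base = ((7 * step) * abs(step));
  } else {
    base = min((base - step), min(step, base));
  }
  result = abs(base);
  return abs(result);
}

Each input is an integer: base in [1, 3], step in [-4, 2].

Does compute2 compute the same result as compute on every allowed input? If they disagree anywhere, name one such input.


Comparing the listings, the differences include: constant usage differs, plus local variable names differ, plus statement counts differ, plus min/max/abs usage differs.
Tracing base=2, step=-4: compute: result=-6, then (min(max(base, base), (-step)) > abs(-2)) is false, then base=-4, then result=4, then returns 4 | compute2: result=-6, then scale=7, then (min(max(base, base), (-step)) > abs(-2)) is false, then base=-4, then result=4, then returns 4 — matching result 4.
Every one of the 21 inputs gives matching results.
verdict: equivalent


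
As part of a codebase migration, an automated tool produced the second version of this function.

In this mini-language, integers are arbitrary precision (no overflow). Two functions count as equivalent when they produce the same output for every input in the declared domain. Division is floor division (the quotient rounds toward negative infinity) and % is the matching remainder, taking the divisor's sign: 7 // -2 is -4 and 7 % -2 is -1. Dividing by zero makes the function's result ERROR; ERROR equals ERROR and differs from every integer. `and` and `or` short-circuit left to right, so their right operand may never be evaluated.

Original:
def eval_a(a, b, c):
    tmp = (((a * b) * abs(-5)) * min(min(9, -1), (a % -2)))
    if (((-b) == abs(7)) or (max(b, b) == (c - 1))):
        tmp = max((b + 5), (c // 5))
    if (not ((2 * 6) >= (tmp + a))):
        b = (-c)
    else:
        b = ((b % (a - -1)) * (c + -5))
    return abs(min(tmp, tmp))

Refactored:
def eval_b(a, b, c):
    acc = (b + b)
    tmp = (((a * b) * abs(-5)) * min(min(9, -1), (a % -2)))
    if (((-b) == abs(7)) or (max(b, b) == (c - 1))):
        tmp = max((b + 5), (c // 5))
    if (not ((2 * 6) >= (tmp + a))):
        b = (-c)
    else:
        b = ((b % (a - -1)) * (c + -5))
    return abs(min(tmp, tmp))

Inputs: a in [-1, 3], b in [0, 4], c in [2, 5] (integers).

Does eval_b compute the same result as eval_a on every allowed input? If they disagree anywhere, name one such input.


Comparing the listings, the differences include: statement counts differ, local variable names differ, arithmetic usage differs.
Spot check at a=3, b=3, c=3 — eval_a: tmp := -45 | (((-b) == abs(7)) or (max(b, b) == (c - 1))): false | (not ((2 * 6) >= (tmp + a))): false | b := -6 | result 45. eval_b: acc := 6 | tmp := -45 | (((-b) == abs(7)) or (max(b, b) == (c - 1))): false | (not ((2 * 6) >= (tmp + a))): false | b := -6 | result 45. Both give 45.
An exhaustive pass over the 100 declared inputs shows identical outputs.
verdict: equivalent


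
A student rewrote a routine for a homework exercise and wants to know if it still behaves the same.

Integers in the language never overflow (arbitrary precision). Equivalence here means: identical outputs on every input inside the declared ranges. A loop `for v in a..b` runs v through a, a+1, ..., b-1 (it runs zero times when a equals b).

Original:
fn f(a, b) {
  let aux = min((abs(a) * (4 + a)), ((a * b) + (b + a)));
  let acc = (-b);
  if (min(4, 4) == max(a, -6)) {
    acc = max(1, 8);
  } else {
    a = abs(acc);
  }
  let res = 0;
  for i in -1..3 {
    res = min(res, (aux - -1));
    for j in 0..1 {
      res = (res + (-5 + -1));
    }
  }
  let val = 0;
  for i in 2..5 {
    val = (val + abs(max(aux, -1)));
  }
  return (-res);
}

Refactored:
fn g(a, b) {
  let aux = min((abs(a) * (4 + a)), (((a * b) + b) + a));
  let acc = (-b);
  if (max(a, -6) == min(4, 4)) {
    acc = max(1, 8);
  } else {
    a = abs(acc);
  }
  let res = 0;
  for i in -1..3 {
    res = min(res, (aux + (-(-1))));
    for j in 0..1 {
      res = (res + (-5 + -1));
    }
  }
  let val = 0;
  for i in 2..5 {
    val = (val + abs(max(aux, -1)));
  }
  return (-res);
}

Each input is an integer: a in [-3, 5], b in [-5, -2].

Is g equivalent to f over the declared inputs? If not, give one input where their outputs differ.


Changes here: arithmetic usage differs; the full 36-point sweep finds no disagreement.
verdict: equivalent


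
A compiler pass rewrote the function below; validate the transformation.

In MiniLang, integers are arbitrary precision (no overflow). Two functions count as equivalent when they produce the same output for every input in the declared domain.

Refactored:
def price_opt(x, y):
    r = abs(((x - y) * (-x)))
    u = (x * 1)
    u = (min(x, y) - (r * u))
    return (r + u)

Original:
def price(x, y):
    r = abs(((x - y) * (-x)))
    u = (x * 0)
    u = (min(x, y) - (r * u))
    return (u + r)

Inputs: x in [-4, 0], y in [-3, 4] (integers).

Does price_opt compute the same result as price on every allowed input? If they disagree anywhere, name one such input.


At x=-4, y=-3: price gives 0, price_opt gives 16.
verdict: not equivalent; witness: x=-4, y=-3


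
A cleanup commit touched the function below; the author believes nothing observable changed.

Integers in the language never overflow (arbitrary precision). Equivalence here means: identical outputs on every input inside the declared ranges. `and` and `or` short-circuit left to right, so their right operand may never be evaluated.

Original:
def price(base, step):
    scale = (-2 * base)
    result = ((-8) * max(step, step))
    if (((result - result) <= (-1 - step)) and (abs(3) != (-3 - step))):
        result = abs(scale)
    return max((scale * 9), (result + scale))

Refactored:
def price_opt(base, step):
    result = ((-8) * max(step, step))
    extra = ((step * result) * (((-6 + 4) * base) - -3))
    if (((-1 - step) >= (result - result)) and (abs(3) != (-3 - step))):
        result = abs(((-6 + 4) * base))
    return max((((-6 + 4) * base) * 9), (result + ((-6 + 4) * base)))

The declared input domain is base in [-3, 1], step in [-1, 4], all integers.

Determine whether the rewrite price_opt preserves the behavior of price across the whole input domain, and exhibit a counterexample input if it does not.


Side by side, the visible changes include: comparison usage differs; local variable names differ; arithmetic usage differs; constant usage differs.
As a probe, take base=-3, step=2: price runs scale = 6; result = -16; (((result - result) <= (-1 - step)) and (abs(3) != (-3 - step))) -> false; return 54; price_opt runs result = -16; extra = -288; (((-1 - step) >= (result - result)) and (abs(3) != (-3 - step))) -> false; return 54; both end at 54.
An exhaustive pass over the 30 declared inputs shows identical outputs.
verdict: equivalent


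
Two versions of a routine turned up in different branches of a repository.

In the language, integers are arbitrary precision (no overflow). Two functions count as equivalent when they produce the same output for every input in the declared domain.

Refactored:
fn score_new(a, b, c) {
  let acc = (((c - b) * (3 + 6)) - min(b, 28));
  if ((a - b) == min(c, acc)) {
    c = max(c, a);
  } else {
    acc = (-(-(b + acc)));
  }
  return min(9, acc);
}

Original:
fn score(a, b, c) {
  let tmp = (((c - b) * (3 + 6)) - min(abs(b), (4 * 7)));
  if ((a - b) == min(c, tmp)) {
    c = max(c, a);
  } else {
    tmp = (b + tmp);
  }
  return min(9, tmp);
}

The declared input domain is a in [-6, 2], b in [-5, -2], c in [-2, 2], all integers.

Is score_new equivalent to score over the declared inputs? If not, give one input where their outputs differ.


On input a=-6, b=-3, c=-2, score returns 3 while score_new returns 9.
verdict: not equivalent; witness: a=-6, b=-3, c=-2


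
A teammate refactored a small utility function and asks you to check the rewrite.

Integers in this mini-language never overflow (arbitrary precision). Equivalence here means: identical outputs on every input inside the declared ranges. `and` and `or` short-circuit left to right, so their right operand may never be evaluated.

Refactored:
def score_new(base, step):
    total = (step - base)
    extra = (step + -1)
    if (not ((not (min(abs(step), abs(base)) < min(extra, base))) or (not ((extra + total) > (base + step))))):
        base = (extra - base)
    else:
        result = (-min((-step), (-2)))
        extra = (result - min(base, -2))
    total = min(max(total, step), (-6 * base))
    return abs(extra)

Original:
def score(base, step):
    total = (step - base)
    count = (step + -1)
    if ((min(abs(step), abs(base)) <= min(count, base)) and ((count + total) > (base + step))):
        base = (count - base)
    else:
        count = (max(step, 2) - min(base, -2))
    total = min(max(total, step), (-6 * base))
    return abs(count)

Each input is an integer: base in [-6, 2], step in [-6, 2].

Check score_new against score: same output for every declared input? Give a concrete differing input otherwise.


Input base=0, step=2: 1 from score versus 4 from score_new.
verdict: not equivalent; witness: base=0, step=2


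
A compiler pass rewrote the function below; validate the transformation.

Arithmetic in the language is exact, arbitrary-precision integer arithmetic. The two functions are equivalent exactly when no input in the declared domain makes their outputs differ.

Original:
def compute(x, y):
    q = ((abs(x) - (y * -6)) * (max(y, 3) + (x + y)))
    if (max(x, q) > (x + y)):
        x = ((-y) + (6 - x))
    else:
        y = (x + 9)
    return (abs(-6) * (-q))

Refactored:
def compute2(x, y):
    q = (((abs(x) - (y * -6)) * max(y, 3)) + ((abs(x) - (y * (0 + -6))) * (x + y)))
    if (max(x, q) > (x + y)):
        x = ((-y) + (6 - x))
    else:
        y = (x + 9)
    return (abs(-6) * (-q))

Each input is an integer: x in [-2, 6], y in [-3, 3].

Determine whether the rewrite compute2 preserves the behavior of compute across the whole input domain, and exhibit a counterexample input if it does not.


Side by side, the visible changes include: constant usage differs; min/max/abs usage differs; arithmetic usage differs.
Tracing x=4, y=-2: compute: q=-40, then (max(x, q) > (x + y)) is true, then x=4, then returns 240 | compute2: q=-40, then (max(x, q) > (x + y)) is true, then x=4, then returns 240 — matching result 240.
Sweeping the whole domain (63 inputs) finds no disagreement.
verdict: equivalent


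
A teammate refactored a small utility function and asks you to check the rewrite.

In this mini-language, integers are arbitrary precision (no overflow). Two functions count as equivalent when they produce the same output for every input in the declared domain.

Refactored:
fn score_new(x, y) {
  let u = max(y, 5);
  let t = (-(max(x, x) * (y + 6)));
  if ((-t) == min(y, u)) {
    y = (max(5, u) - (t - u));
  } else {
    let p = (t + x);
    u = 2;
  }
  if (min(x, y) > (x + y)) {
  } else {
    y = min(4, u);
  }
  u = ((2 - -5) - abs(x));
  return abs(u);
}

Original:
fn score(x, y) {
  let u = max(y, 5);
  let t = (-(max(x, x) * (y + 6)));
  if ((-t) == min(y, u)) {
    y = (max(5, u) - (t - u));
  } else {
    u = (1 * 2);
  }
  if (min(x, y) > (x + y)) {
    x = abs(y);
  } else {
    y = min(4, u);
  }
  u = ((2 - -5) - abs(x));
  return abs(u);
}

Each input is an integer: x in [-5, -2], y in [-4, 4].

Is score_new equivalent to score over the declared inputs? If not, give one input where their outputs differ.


Evaluate both at x=-5, y=-4.
score: u=5, then t=10, then ((-t) == min(y, u)) is false, then u=2, then (min(x, y) > (x + y)) is true, then x=4, then u=3, then returns 3
score_new: u=5, then t=10, then ((-t) == min(y, u)) is false, then p=5, then u=2, then (min(x, y) > (x + y)) is true, then u=2, then returns 2
3 vs 2 — the two versions disagree here.
verdict: not equivalent; witness: x=-5, y=-4


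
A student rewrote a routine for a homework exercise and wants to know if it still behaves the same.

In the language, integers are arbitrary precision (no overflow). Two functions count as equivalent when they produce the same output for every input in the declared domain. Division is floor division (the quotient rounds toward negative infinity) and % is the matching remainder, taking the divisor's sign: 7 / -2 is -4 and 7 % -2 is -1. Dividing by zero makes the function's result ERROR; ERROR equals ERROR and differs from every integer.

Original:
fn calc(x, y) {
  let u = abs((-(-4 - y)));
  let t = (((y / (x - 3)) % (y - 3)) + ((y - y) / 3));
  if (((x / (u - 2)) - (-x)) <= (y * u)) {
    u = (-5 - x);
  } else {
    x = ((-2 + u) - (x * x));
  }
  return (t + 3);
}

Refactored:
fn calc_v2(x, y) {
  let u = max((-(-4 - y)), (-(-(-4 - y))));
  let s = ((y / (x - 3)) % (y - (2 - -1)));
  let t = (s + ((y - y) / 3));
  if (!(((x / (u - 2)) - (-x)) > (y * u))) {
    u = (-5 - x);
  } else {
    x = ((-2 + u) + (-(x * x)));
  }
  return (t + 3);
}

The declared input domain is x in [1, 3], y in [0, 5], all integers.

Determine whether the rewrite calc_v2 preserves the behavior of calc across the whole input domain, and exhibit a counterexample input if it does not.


Side by side, the visible changes include: local variable names differ, boolean connective usage differs, statement counts differ, comparison usage differs, min/max/abs usage differs, arithmetic usage differs, constant usage differs.
Tracing x=3, y=2: calc: u = 6; division by zero -> ERROR | calc_v2: u = 6; division by zero -> ERROR — matching result ERROR.
Across all 18 domain points the two functions coincide.
verdict: equivalent


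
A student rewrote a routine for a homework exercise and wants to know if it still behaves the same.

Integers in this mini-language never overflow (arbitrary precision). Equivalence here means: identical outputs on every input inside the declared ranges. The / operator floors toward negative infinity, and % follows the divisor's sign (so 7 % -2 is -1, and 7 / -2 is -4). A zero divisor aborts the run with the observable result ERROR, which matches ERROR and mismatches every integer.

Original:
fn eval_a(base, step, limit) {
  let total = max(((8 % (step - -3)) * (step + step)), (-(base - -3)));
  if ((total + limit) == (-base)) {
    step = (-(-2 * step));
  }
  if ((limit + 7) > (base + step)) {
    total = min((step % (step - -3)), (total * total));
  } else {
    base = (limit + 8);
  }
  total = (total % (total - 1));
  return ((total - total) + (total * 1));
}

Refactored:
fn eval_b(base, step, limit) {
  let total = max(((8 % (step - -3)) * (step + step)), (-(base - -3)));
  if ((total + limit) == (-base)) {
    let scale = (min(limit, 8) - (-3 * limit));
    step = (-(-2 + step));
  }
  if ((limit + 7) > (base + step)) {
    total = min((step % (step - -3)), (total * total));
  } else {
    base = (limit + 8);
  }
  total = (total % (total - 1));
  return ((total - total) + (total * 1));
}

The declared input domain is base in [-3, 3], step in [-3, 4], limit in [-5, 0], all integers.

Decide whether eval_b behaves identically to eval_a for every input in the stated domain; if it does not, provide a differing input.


Try base=-3, step=4, limit=-5.
eval_a: total := 8 | ((total + limit) == (-base)): true | step := 8 | ((limit + 7) > (base + step)): false | base := 3 | total := 1 | result 1
eval_b: total := 8 | ((total + limit) == (-base)): true | scale := -20 | step := -2 | ((limit + 7) > (base + step)): true | total := 0 | total := 0 | result 0
1 != 0, so the rewrite changes behavior.
verdict: not equivalent; witness: base=-3, step=4, limit=-5


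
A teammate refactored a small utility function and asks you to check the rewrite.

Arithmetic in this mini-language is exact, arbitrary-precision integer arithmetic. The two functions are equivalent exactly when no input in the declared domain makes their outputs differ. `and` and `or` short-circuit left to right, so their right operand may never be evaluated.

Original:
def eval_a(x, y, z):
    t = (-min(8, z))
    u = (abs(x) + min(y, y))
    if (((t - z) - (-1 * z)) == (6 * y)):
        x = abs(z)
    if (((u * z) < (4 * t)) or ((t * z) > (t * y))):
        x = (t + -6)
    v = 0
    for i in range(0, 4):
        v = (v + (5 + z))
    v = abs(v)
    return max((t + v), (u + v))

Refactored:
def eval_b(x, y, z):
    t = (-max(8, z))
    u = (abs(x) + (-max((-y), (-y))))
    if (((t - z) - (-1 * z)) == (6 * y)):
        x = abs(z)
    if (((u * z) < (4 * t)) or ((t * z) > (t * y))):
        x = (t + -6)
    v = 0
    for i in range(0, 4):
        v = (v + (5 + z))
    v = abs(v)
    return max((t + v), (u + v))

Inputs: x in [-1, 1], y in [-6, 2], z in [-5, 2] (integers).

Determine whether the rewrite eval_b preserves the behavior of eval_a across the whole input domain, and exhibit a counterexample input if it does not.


Take x=-1, y=-6, z=-5.
eval_a: t = 5; u = -5; (((t - z) - (-1 * z)) == (6 * y)) -> false; (((u * z) < (4 * t)) or ((t * z) > (t * y))) -> true; x = -1; v = 0; [i=0]; v = 0; [i=1]; v = 0; [i=2]; v = 0; [i=3]; v = 0; v = 0; return 5
eval_b: t = -8; u = -5; (((t - z) - (-1 * z)) == (6 * y)) -> false; (((u * z) < (4 * t)) or ((t * z) > (t * y))) -> false; v = 0; [i=0]; v = 0; [i=1]; v = 0; [i=2]; v = 0; [i=3]; v = 0; v = 0; return -5
5 against -5: the behavior changed.
verdict: not equivalent; witness: x=-1, y=-6, z=-5


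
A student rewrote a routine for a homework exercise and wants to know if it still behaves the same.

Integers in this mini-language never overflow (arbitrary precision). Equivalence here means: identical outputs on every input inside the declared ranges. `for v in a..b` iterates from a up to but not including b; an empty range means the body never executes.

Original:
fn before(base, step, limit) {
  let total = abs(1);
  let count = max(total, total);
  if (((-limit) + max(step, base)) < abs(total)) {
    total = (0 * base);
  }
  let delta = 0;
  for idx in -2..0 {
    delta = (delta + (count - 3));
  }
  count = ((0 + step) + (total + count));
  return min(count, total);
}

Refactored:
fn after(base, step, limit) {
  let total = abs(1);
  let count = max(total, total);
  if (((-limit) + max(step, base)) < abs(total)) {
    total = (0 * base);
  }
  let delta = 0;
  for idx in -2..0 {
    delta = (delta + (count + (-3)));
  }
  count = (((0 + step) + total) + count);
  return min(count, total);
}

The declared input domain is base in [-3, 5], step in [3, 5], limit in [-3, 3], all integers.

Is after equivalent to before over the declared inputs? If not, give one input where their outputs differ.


Reading the diff, among the changes: arithmetic usage differs.
Tracing base=5, step=5, limit=1: before: total = 1; count = 1; (((-limit) + max(step, base)) < abs(total)) -> false; delta = 0; [idx=-2]; delta = -2; [idx=-1]; delta = -4; count = 7; return 1 | after: total = 1; count = 1; (((-limit) + max(step, base)) < abs(total)) -> false; delta = 0; [idx=-2]; delta = -2; [idx=-1]; delta = -4; count = 7; return 1 — matching result 1.
Sweeping the whole domain (189 inputs) finds no disagreement.
verdict: equivalent


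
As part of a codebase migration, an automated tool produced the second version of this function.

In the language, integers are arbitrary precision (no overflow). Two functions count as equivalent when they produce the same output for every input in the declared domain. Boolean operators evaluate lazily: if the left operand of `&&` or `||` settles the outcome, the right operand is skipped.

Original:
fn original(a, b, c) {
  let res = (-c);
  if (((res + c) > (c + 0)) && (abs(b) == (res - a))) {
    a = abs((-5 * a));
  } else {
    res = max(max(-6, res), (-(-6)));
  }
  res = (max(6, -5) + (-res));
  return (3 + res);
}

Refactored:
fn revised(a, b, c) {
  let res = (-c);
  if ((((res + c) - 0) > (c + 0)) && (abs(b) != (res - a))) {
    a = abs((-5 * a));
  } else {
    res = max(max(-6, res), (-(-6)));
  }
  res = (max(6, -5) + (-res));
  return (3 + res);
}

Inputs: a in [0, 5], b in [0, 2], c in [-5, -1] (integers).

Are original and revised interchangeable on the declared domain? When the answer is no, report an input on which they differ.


Input a=0, b=0, c=-5: 3 from original versus 4 from revised.
verdict: not equivalent; witness: a=0, b=0, c=-5


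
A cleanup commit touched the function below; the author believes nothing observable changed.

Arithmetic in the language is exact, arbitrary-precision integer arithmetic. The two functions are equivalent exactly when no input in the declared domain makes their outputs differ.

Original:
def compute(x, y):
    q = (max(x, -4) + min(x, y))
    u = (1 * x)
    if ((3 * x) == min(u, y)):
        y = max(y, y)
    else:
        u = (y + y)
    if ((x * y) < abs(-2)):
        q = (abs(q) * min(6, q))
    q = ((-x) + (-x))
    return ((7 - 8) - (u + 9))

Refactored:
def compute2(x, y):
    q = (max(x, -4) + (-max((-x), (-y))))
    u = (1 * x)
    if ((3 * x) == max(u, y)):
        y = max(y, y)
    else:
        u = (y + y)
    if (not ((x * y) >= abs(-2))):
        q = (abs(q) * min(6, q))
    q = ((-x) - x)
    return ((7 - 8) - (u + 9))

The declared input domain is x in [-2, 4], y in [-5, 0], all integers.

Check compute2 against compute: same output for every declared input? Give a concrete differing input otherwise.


Not equivalent: x=-1, y=-3 separates them (-9 vs -4).
compute: q becomes -4; next u becomes -1; next ((3 * x) == min(u, y)) evaluates to true; next y becomes -3; next ((x * y) < abs(-2)) evaluates to false; next q becomes 2; next final value -9
compute2: q becomes -4; next u becomes -1; next ((3 * x) == max(u, y)) evaluates to false; next u becomes -6; next (not ((x * y) >= abs(-2))) evaluates to false; next q becomes 2; next final value -4
verdict: not equivalent; witness: x=-1, y=-3
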